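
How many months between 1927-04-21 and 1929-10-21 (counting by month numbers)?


From April 1927 to October 1929
2 years * 12 = 24 months, plus 6 months = 30

30 months


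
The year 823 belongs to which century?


Century = (year - 1) // 100 + 1
= (823 - 1) // 100 + 1
= 822 // 100 + 1
= 8 + 1

9th century


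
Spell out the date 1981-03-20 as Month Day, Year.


ISO 1981-03-20 parses as year=1981, month=03, day=20
Month 3 -> March

March 20, 1981


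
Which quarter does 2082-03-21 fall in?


Month: March (month 3)
Q1: Jan-Mar, Q2: Apr-Jun, Q3: Jul-Sep, Q4: Oct-Dec

Q1


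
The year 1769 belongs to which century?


Century = (year - 1) // 100 + 1
= (1769 - 1) // 100 + 1
= 1768 // 100 + 1
= 17 + 1

18th century


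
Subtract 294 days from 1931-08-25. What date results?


Start: 1931-08-25, subtract 294 days
Back 25 days from August 25 reaches July 31, 1931 -> 269 left
July 1931 has 31 days -> back to June 30, 1931 -> 238 left
June 1931 has 30 days -> back to May 31, 1931 -> 208 left
May 1931 has 31 days -> back to April 30, 1931 -> 177 left
April 1931 has 30 days -> back to March 31, 1931 -> 147 left
March 1931 has 31 days -> back to February 28, 1931 -> 116 left
February 1931 has 28 days -> back to January 31, 1931 -> 88 left
January 1931 has 31 days -> back to December 31, 1930 -> 57 left
December 1930 has 31 days -> back to November 30, 1930 -> 26 left
November 1930: 30 - 26 = 4 -> lands on November 4

Result: 1930-11-04


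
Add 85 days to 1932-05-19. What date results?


Start: 1932-05-19, add 85 days
May 1932 has 31 days: 31 - 19 = 12 days to May 31 -> 73 left
June 1932 has 30 days -> 43 left
July 1932 has 31 days -> 12 left
August 1932: 12 <= 31 -> lands on August 12

Result: 1932-08-12


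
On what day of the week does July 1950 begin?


Target: July 1, 1950
Anchor: Jan 1, 1950. With p = 1950 - 1 = 1949: (p + p//4 - p//100 + p//400) mod 7 = (1949 + 487 - 19 + 4) mod 7 = 2421 mod 7 = 6 -> Sunday (Mon=0 ... Sun=6)
Days before July (Jan-Jun): 181 days
Weekday index = (6 + 181) mod 7 = 5

Saturday


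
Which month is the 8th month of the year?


Month 8 of 12

August


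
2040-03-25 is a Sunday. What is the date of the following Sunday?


Current: Sunday
Target: Sunday
Days ahead: 7

Next Sunday: 2040-04-01


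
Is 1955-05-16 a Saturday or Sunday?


Anchor: Jan 1, 1955. With p = 1955 - 1 = 1954: (p + p//4 - p//100 + p//400) mod 7 = (1954 + 488 - 19 + 4) mod 7 = 2427 mod 7 = 5 -> Saturday (Mon=0 ... Sun=6)
Day of year: 136; offset = 135
Weekday index = (5 + 135) mod 7 = 0 -> Monday
Weekend days: Saturday, Sunday

No


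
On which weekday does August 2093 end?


August 2093 has 31 days
Anchor: Jan 1, 2093. With p = 2093 - 1 = 2092: (p + p//4 - p//100 + p//400) mod 7 = (2092 + 523 - 20 + 5) mod 7 = 2600 mod 7 = 3 -> Thursday (Mon=0 ... Sun=6)
Days before August (Jan-Jul): 212; August 1 index = (3 + 212) mod 7 = 5 -> Saturday
Last day offset: 31 - 1 = 30 days
Weekday index = (5 + 30) mod 7 = 0

Monday, August 31


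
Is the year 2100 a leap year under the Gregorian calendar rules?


Gregorian leap year rule: divisible by 4, but not by 100, unless also by 400.
2100 is divisible by 100 but not 400 -> not a leap year

No


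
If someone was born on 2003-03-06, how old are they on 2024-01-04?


Birth: 2003-03-06
Reference: 2024-01-04
Year difference: 2024 - 2003 = 21
Birthday not yet reached in 2024, subtract 1

20 years old


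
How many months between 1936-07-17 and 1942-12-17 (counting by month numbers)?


From July 1936 to December 1942
6 years * 12 = 72 months, plus 5 months = 77

77 months


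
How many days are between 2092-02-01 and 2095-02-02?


From 2092-02-01 to 2095-02-02
2092-02-01: days before February = 31; day of year = 31 + 1 = 32
2095-02-02: days before February = 31; day of year = 31 + 2 = 33
Rest of 2092: 366 - 32 = 334
Full years 2093 (365), 2094 (365): 730
Total = 334 + 730 + 33 = 1097

1097 days


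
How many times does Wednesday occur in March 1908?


March 1908 has 31 days
Anchor: Jan 1, 1908. With p = 1908 - 1 = 1907: (p + p//4 - p//100 + p//400) mod 7 = (1907 + 476 - 19 + 4) mod 7 = 2368 mod 7 = 2 -> Wednesday (Mon=0 ... Sun=6)
Days before March (Jan-Feb): 60; March 1 index = (2 + 60) mod 7 = 6 -> Sunday
First Wednesday is March 4
Wednesdays: 4, 11, 18, 25

4 Wednesdays


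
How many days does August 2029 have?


August 2029

31 days


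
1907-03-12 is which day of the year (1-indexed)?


Date: March 12, 1907
Days in months 1 through 2: 59
Plus 12 days in March

Day of year: 71


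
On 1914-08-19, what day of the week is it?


Date: August 19, 1914
Anchor: Jan 1, 1914. With p = 1914 - 1 = 1913: (p + p//4 - p//100 + p//400) mod 7 = (1913 + 478 - 19 + 4) mod 7 = 2376 mod 7 = 3 -> Thursday (Mon=0 ... Sun=6)
Days before August (Jan-Jul): 212; offset = 212 + 19 - 1 = 230
Weekday index = (3 + 230) mod 7 = 2

Day of the week: Wednesday


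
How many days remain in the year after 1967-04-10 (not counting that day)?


Day of year: 100 of 365
Remaining = 365 - 100

265 days


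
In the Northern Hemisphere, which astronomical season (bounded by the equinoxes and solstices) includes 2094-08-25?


Date: August 25
Astronomical Summer (approx.; exact equinox/solstice day varies by year): June 21 to September 21
August 25 falls within the Summer window

Summer


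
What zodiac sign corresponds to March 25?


Date: March 25
Conventional tropical zodiac dates: Aries from March 21 onward; Taurus starts April 20
March 25 falls within the Aries range

Aries


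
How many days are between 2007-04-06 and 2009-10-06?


From 2007-04-06 to 2009-10-06
2007-04-06: days before April = 31 + 28 + 31 = 90 (2007 is not a leap year); day of year = 90 + 6 = 96
2009-10-06: days before October = 31 + 28 + 31 + 30 + 31 + 30 + 31 + 31 + 30 = 273 (2009 is not a leap year); day of year = 273 + 6 = 279
Rest of 2007: 365 - 96 = 269
Full years 2008 (366): 366
Total = 269 + 366 + 279 = 914

914 days


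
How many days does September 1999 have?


September 1999

30 days


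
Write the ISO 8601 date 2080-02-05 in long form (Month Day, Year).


ISO 2080-02-05 parses as year=2080, month=02, day=05
Month 2 -> February

February 5, 2080


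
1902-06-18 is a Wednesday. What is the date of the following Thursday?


Current: Wednesday
Target: Thursday
Days ahead: 1

Next Thursday: 1902-06-19


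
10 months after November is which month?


November is month 11
11 + 10 = 21; wrap: 21 - 12 = 9

September


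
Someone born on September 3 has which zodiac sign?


Date: September 3
Conventional tropical zodiac dates: Virgo from August 23 onward; Libra starts September 23
September 3 falls within the Virgo range

Virgo


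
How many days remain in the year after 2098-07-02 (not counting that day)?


Day of year: 183 of 365
Remaining = 365 - 183

182 days


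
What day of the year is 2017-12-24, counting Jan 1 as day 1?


Date: December 24, 2017
Days in months 1 through 11: 334
Plus 24 days in December

Day of year: 358


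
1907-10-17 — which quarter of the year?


Month: October (month 10)
Q1: Jan-Mar, Q2: Apr-Jun, Q3: Jul-Sep, Q4: Oct-Dec

Q4


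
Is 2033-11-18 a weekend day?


Anchor: Jan 1, 2033. With p = 2033 - 1 = 2032: (p + p//4 - p//100 + p//400) mod 7 = (2032 + 508 - 20 + 5) mod 7 = 2525 mod 7 = 5 -> Saturday (Mon=0 ... Sun=6)
Day of year: 322; offset = 321
Weekday index = (5 + 321) mod 7 = 4 -> Friday
Weekend days: Saturday, Sunday

No


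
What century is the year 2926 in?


Century = (year - 1) // 100 + 1
= (2926 - 1) // 100 + 1
= 2925 // 100 + 1
= 29 + 1

30th century


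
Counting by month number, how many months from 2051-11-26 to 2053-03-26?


From November 2051 to March 2053
2 years * 12 = 24 months, minus 8 months = 16

16 months


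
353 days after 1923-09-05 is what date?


Start: 1923-09-05, add 353 days
September 1923 has 30 days: 30 - 5 = 25 days to September 30 -> 328 left
October 1923 has 31 days -> 297 left
November 1923 has 30 days -> 267 left
December 1923 has 31 days -> 236 left
January 1924 has 31 days -> 205 left
February 1924 has 29 days -> 176 left
March 1924 has 31 days -> 145 left
April 1924 has 30 days -> 115 left
May 1924 has 31 days -> 84 left
June 1924 has 30 days -> 54 left
July 1924 has 31 days -> 23 left
August 1924: 23 <= 31 -> lands on August 23

Result: 1924-08-23


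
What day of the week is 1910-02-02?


Date: February 2, 1910
Anchor: Jan 1, 1910. With p = 1910 - 1 = 1909: (p + p//4 - p//100 + p//400) mod 7 = (1909 + 477 - 19 + 4) mod 7 = 2371 mod 7 = 5 -> Saturday (Mon=0 ... Sun=6)
Days before February (Jan): 31; offset = 31 + 2 - 1 = 32
Weekday index = (5 + 32) mod 7 = 2

Day of the week: Wednesday


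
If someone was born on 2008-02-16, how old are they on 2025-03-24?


Birth: 2008-02-16
Reference: 2025-03-24
Year difference: 2025 - 2008 = 17

17 years old


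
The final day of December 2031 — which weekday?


December 2031 has 31 days
Anchor: Jan 1, 2031. With p = 2031 - 1 = 2030: (p + p//4 - p//100 + p//400) mod 7 = (2030 + 507 - 20 + 5) mod 7 = 2522 mod 7 = 2 -> Wednesday (Mon=0 ... Sun=6)
Days before December (Jan-Nov): 334; December 1 index = (2 + 334) mod 7 = 0 -> Monday
Last day offset: 31 - 1 = 30 days
Weekday index = (0 + 30) mod 7 = 2

Wednesday, December 31


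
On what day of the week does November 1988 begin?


Target: November 1, 1988
Anchor: Jan 1, 1988. With p = 1988 - 1 = 1987: (p + p//4 - p//100 + p//400) mod 7 = (1987 + 496 - 19 + 4) mod 7 = 2468 mod 7 = 4 -> Friday (Mon=0 ... Sun=6)
Days before November (Jan-Oct): 305 days
Weekday index = (4 + 305) mod 7 = 1

Tuesday


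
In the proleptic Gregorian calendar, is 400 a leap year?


Gregorian leap year rule: divisible by 4, but not by 100, unless also by 400.
400 is divisible by 400 -> leap year

Yes


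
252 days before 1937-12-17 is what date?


Start: 1937-12-17, subtract 252 days
Back 17 days from December 17 reaches November 30, 1937 -> 235 left
November 1937 has 30 days -> back to October 31, 1937 -> 205 left
October 1937 has 31 days -> back to September 30, 1937 -> 174 left
September 1937 has 30 days -> back to August 31, 1937 -> 144 left
August 1937 has 31 days -> back to July 31, 1937 -> 113 left
July 1937 has 31 days -> back to June 30, 1937 -> 82 left
June 1937 has 30 days -> back to May 31, 1937 -> 52 left
May 1937 has 31 days -> back to April 30, 1937 -> 21 left
April 1937: 30 - 21 = 9 -> lands on April 9

Result: 1937-04-09


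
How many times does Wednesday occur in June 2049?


June 2049 has 30 days
Anchor: Jan 1, 2049. With p = 2049 - 1 = 2048: (p + p//4 - p//100 + p//400) mod 7 = (2048 + 512 - 20 + 5) mod 7 = 2545 mod 7 = 4 -> Friday (Mon=0 ... Sun=6)
Days before June (Jan-May): 151; June 1 index = (4 + 151) mod 7 = 1 -> Tuesday
First Wednesday is June 2
Wednesdays: 2, 9, 16, 23, 30

5 Wednesdays


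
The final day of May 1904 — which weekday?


May 1904 has 31 days
Anchor: Jan 1, 1904. With p = 1904 - 1 = 1903: (p + p//4 - p//100 + p//400) mod 7 = (1903 + 475 - 19 + 4) mod 7 = 2363 mod 7 = 4 -> Friday (Mon=0 ... Sun=6)
Days before May (Jan-Apr): 121; May 1 index = (4 + 121) mod 7 = 6 -> Sunday
Last day offset: 31 - 1 = 30 days
Weekday index = (6 + 30) mod 7 = 1

Tuesday, May 31


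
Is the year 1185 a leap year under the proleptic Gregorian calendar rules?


Gregorian leap year rule: divisible by 4, but not by 100, unless also by 400.
1185 is not divisible by 4 -> not a leap year

No


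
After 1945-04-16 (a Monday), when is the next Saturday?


Current: Monday
Target: Saturday
Days ahead: 5

Next Saturday: 1945-04-21


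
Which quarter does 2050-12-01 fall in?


Month: December (month 12)
Q1: Jan-Mar, Q2: Apr-Jun, Q3: Jul-Sep, Q4: Oct-Dec

Q4


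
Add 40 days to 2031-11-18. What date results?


Start: 2031-11-18, add 40 days
November 2031 has 30 days: 30 - 18 = 12 days to November 30 -> 28 left
December 2031: 28 <= 31 -> lands on December 28

Result: 2031-12-28


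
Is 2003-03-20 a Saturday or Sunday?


Anchor: Jan 1, 2003. With p = 2003 - 1 = 2002: (p + p//4 - p//100 + p//400) mod 7 = (2002 + 500 - 20 + 5) mod 7 = 2487 mod 7 = 2 -> Wednesday (Mon=0 ... Sun=6)
Day of year: 79; offset = 78
Weekday index = (2 + 78) mod 7 = 3 -> Thursday
Weekend days: Saturday, Sunday

No


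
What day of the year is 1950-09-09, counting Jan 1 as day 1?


Date: September 9, 1950
Days in months 1 through 8: 243
Plus 9 days in September

Day of year: 252


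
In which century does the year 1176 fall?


Century = (year - 1) // 100 + 1
= (1176 - 1) // 100 + 1
= 1175 // 100 + 1
= 11 + 1

12th century


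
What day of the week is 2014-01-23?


Date: January 23, 2014
Anchor: Jan 1, 2014. With p = 2014 - 1 = 2013: (p + p//4 - p//100 + p//400) mod 7 = (2013 + 503 - 20 + 5) mod 7 = 2501 mod 7 = 2 -> Wednesday (Mon=0 ... Sun=6)
Days into year = 23 - 1 = 22
Weekday index = (2 + 22) mod 7 = 3

Day of the week: Thursday


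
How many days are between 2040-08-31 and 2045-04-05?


From 2040-08-31 to 2045-04-05
2040-08-31: days before August = 31 + 29 + 31 + 30 + 31 + 30 + 31 = 213 (2040 is a leap year); day of year = 213 + 31 = 244
2045-04-05: days before April = 31 + 28 + 31 = 90 (2045 is not a leap year); day of year = 90 + 5 = 95
Rest of 2040: 366 - 244 = 122
Full years 2041 (365), 2042 (365), 2043 (365), 2044 (366): 1461
Total = 122 + 1461 + 95 = 1678

1678 days


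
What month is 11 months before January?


January is month 1
1 - 11 = -10; wrap: -10 + 12 = 2

February


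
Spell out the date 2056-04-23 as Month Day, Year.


ISO 2056-04-23 parses as year=2056, month=04, day=23
Month 4 -> April

April 23, 2056


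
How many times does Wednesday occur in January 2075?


January 2075 has 31 days
Anchor: Jan 1, 2075. With p = 2075 - 1 = 2074: (p + p//4 - p//100 + p//400) mod 7 = (2074 + 518 - 20 + 5) mod 7 = 2577 mod 7 = 1 -> Tuesday (Mon=0 ... Sun=6)
January 1 is the anchor itself -> Tuesday
First Wednesday is January 2
Wednesdays: 2, 9, 16, 23, 30

5 Wednesdays


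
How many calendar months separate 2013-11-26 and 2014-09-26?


From November 2013 to September 2014
1 year * 12 = 12 months, minus 2 months = 10

10 months


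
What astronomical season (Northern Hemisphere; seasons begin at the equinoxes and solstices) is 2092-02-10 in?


Date: February 10
Astronomical Winter (approx.; exact equinox/solstice day varies by year): December 21 to March 19
February 10 falls within the Winter window

Winter


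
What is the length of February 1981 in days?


February 1981 (leap year: no)

28 days


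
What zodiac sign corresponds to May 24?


Date: May 24
Conventional tropical zodiac dates: Gemini from May 21 onward; Cancer starts June 21
May 24 falls within the Gemini range

Gemini


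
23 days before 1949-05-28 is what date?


Start: 1949-05-28, subtract 23 days
28 - 23 = 5 stays within May 1949

Result: 1949-05-05


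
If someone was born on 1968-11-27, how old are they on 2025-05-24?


Birth: 1968-11-27
Reference: 2025-05-24
Year difference: 2025 - 1968 = 57
Birthday not yet reached in 2025, subtract 1

56 years old


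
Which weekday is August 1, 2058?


Target: August 1, 2058
Anchor: Jan 1, 2058. With p = 2058 - 1 = 2057: (p + p//4 - p//100 + p//400) mod 7 = (2057 + 514 - 20 + 5) mod 7 = 2556 mod 7 = 1 -> Tuesday (Mon=0 ... Sun=6)
Days before August (Jan-Jul): 212 days
Weekday index = (1 + 212) mod 7 = 3

Thursday


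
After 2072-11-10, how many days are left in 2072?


Day of year: 315 of 366
Remaining = 366 - 315

51 days


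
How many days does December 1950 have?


December 1950

31 days


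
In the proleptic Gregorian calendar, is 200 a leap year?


Gregorian leap year rule: divisible by 4, but not by 100, unless also by 400.
200 is divisible by 100 but not 400 -> not a leap year

No


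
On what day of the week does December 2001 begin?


Target: December 1, 2001
Anchor: Jan 1, 2001. With p = 2001 - 1 = 2000: (p + p//4 - p//100 + p//400) mod 7 = (2000 + 500 - 20 + 5) mod 7 = 2485 mod 7 = 0 -> Monday (Mon=0 ... Sun=6)
Days before December (Jan-Nov): 334 days
Weekday index = (0 + 334) mod 7 = 5

Saturday


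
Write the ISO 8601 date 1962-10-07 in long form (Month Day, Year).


ISO 1962-10-07 parses as year=1962, month=10, day=07
Month 10 -> October

October 7, 1962


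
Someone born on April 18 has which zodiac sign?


Date: April 18
Conventional tropical zodiac dates: Aries from March 21 onward; Taurus starts April 20
April 18 falls within the Aries range

Aries


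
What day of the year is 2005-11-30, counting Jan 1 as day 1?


Date: November 30, 2005
Days in months 1 through 10: 304
Plus 30 days in November

Day of year: 334


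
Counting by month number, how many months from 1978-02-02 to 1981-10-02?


From February 1978 to October 1981
3 years * 12 = 36 months, plus 8 months = 44

44 months


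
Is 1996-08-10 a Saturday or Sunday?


Anchor: Jan 1, 1996. With p = 1996 - 1 = 1995: (p + p//4 - p//100 + p//400) mod 7 = (1995 + 498 - 19 + 4) mod 7 = 2478 mod 7 = 0 -> Monday (Mon=0 ... Sun=6)
Day of year: 223; offset = 222
Weekday index = (0 + 222) mod 7 = 5 -> Saturday
Weekend days: Saturday, Sunday

Yes


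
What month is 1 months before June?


June is month 6
6 - 1 = 5

May


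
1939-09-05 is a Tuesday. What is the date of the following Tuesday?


Current: Tuesday
Target: Tuesday
Days ahead: 7

Next Tuesday: 1939-09-12


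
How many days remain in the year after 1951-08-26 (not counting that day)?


Day of year: 238 of 365
Remaining = 365 - 238

127 days


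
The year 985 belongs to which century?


Century = (year - 1) // 100 + 1
= (985 - 1) // 100 + 1
= 984 // 100 + 1
= 9 + 1

10th century


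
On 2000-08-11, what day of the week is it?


Date: August 11, 2000
Anchor: Jan 1, 2000. With p = 2000 - 1 = 1999: (p + p//4 - p//100 + p//400) mod 7 = (1999 + 499 - 19 + 4) mod 7 = 2483 mod 7 = 5 -> Saturday (Mon=0 ... Sun=6)
Days before August (Jan-Jul): 213; offset = 213 + 11 - 1 = 223
Weekday index = (5 + 223) mod 7 = 4

Day of the week: Friday


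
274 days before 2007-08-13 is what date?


Start: 2007-08-13, subtract 274 days
Back 13 days from August 13 reaches July 31, 2007 -> 261 left
July 2007 has 31 days -> back to June 30, 2007 -> 230 left
June 2007 has 30 days -> back to May 31, 2007 -> 200 left
May 2007 has 31 days -> back to April 30, 2007 -> 169 left
April 2007 has 30 days -> back to March 31, 2007 -> 139 left
March 2007 has 31 days -> back to February 28, 2007 -> 108 left
February 2007 has 28 days -> back to January 31, 2007 -> 80 left
January 2007 has 31 days -> back to December 31, 2006 -> 49 left
December 2006 has 31 days -> back to November 30, 2006 -> 18 left
November 2006: 30 - 18 = 12 -> lands on November 12

Result: 2006-11-12


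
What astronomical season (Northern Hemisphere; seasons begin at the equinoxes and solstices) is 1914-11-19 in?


Date: November 19
Astronomical Autumn (approx.; exact equinox/solstice day varies by year): September 22 to December 20
November 19 falls within the Autumn window

Autumn


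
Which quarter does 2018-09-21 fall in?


Month: September (month 9)
Q1: Jan-Mar, Q2: Apr-Jun, Q3: Jul-Sep, Q4: Oct-Dec

Q3


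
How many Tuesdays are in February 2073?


February 2073 has 28 days
Anchor: Jan 1, 2073. With p = 2073 - 1 = 2072: (p + p//4 - p//100 + p//400) mod 7 = (2072 + 518 - 20 + 5) mod 7 = 2575 mod 7 = 6 -> Sunday (Mon=0 ... Sun=6)
Days before February (Jan): 31; February 1 index = (6 + 31) mod 7 = 2 -> Wednesday
First Tuesday is February 7
Tuesdays: 7, 14, 21, 28

4 Tuesdays


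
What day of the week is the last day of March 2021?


March 2021 has 31 days
Anchor: Jan 1, 2021. With p = 2021 - 1 = 2020: (p + p//4 - p//100 + p//400) mod 7 = (2020 + 505 - 20 + 5) mod 7 = 2510 mod 7 = 4 -> Friday (Mon=0 ... Sun=6)
Days before March (Jan-Feb): 59; March 1 index = (4 + 59) mod 7 = 0 -> Monday
Last day offset: 31 - 1 = 30 days
Weekday index = (0 + 30) mod 7 = 2

Wednesday, March 31


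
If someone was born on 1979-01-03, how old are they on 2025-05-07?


Birth: 1979-01-03
Reference: 2025-05-07
Year difference: 2025 - 1979 = 46

46 years old


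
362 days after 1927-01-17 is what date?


Start: 1927-01-17, add 362 days
January 1927 has 31 days: 31 - 17 = 14 days to January 31 -> 348 left
February 1927 has 28 days -> 320 left
March 1927 has 31 days -> 289 left
April 1927 has 30 days -> 259 left
May 1927 has 31 days -> 228 left
June 1927 has 30 days -> 198 left
July 1927 has 31 days -> 167 left
August 1927 has 31 days -> 136 left
September 1927 has 30 days -> 106 left
October 1927 has 31 days -> 75 left
November 1927 has 30 days -> 45 left
December 1927 has 31 days -> 14 left
January 1928: 14 <= 31 -> lands on January 14

Result: 1928-01-14


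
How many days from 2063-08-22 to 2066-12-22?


From 2063-08-22 to 2066-12-22
2063-08-22: days before August = 31 + 28 + 31 + 30 + 31 + 30 + 31 = 212 (2063 is not a leap year); day of year = 212 + 22 = 234
2066-12-22: days before December = 31 + 28 + 31 + 30 + 31 + 30 + 31 + 31 + 30 + 31 + 30 = 334 (2066 is not a leap year); day of year = 334 + 22 = 356
Rest of 2063: 365 - 234 = 131
Full years 2064 (366), 2065 (365): 731
Total = 131 + 731 + 356 = 1218

1218 days


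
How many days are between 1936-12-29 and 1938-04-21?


From 1936-12-29 to 1938-04-21
1936-12-29: days before December = 31 + 29 + 31 + 30 + 31 + 30 + 31 + 31 + 30 + 31 + 30 = 335 (1936 is a leap year); day of year = 335 + 29 = 364
1938-04-21: days before April = 31 + 28 + 31 = 90 (1938 is not a leap year); day of year = 90 + 21 = 111
Rest of 1936: 366 - 364 = 2
Full years 1937 (365): 365
Total = 2 + 365 + 111 = 478

478 days


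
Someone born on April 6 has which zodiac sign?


Date: April 6
Conventional tropical zodiac dates: Aries from March 21 onward; Taurus starts April 20
April 6 falls within the Aries range

Aries


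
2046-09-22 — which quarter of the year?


Month: September (month 9)
Q1: Jan-Mar, Q2: Apr-Jun, Q3: Jul-Sep, Q4: Oct-Dec

Q3


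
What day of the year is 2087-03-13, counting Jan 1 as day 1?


Date: March 13, 2087
Days in months 1 through 2: 59
Plus 13 days in March

Day of year: 72


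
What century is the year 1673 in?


Century = (year - 1) // 100 + 1
= (1673 - 1) // 100 + 1
= 1672 // 100 + 1
= 16 + 1

17th century


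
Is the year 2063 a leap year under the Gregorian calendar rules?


Gregorian leap year rule: divisible by 4, but not by 100, unless also by 400.
2063 is not divisible by 4 -> not a leap year

No


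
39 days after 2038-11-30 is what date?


Start: 2038-11-30, add 39 days
November 30 is the last day of November 2038 -> 39 left
December 2038 has 31 days -> 8 left
January 2039: 8 <= 31 -> lands on January 8

Result: 2039-01-08


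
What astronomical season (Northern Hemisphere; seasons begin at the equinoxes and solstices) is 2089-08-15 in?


Date: August 15
Astronomical Summer (approx.; exact equinox/solstice day varies by year): June 21 to September 21
August 15 falls within the Summer window

Summer


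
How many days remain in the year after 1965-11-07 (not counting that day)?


Day of year: 311 of 365
Remaining = 365 - 311

54 days


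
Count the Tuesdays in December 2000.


December 2000 has 31 days
Anchor: Jan 1, 2000. With p = 2000 - 1 = 1999: (p + p//4 - p//100 + p//400) mod 7 = (1999 + 499 - 19 + 4) mod 7 = 2483 mod 7 = 5 -> Saturday (Mon=0 ... Sun=6)
Days before December (Jan-Nov): 335; December 1 index = (5 + 335) mod 7 = 4 -> Friday
First Tuesday is December 5
Tuesdays: 5, 12, 19, 26

4 Tuesdays


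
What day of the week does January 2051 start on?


Target: January 1, 2051
Anchor: Jan 1, 2051. With p = 2051 - 1 = 2050: (p + p//4 - p//100 + p//400) mod 7 = (2050 + 512 - 20 + 5) mod 7 = 2547 mod 7 = 6 -> Sunday (Mon=0 ... Sun=6)
Offset from anchor: 0 days
Weekday index = (6 + 0) mod 7 = 6

Sunday


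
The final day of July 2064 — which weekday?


July 2064 has 31 days
Anchor: Jan 1, 2064. With p = 2064 - 1 = 2063: (p + p//4 - p//100 + p//400) mod 7 = (2063 + 515 - 20 + 5) mod 7 = 2563 mod 7 = 1 -> Tuesday (Mon=0 ... Sun=6)
Days before July (Jan-Jun): 182; July 1 index = (1 + 182) mod 7 = 1 -> Tuesday
Last day offset: 31 - 1 = 30 days
Weekday index = (1 + 30) mod 7 = 3

Thursday, July 31


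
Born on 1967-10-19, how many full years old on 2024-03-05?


Birth: 1967-10-19
Reference: 2024-03-05
Year difference: 2024 - 1967 = 57
Birthday not yet reached in 2024, subtract 1

56 years old


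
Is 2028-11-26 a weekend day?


Anchor: Jan 1, 2028. With p = 2028 - 1 = 2027: (p + p//4 - p//100 + p//400) mod 7 = (2027 + 506 - 20 + 5) mod 7 = 2518 mod 7 = 5 -> Saturday (Mon=0 ... Sun=6)
Day of year: 331; offset = 330
Weekday index = (5 + 330) mod 7 = 6 -> Sunday
Weekend days: Saturday, Sunday

Yes


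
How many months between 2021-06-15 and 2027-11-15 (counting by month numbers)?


From June 2021 to November 2027
6 years * 12 = 72 months, plus 5 months = 77

77 months


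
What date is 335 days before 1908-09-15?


Start: 1908-09-15, subtract 335 days
Back 15 days from September 15 reaches August 31, 1908 -> 320 left
August 1908 has 31 days -> back to July 31, 1908 -> 289 left
July 1908 has 31 days -> back to June 30, 1908 -> 258 left
June 1908 has 30 days -> back to May 31, 1908 -> 228 left
May 1908 has 31 days -> back to April 30, 1908 -> 197 left
April 1908 has 30 days -> back to March 31, 1908 -> 167 left
March 1908 has 31 days -> back to February 29, 1908 -> 136 left
February 1908 has 29 days -> back to January 31, 1908 -> 107 left
January 1908 has 31 days -> back to December 31, 1907 -> 76 left
December 1907 has 31 days -> back to November 30, 1907 -> 45 left
November 1907 has 30 days -> back to October 31, 1907 -> 15 left
October 1907: 31 - 15 = 16 -> lands on October 16

Result: 1907-10-16


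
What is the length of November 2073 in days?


November 2073

30 days


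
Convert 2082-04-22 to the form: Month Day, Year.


ISO 2082-04-22 parses as year=2082, month=04, day=22
Month 4 -> April

April 22, 2082


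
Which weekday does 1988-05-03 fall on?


Date: May 3, 1988
Anchor: Jan 1, 1988. With p = 1988 - 1 = 1987: (p + p//4 - p//100 + p//400) mod 7 = (1987 + 496 - 19 + 4) mod 7 = 2468 mod 7 = 4 -> Friday (Mon=0 ... Sun=6)
Days before May (Jan-Apr): 121; offset = 121 + 3 - 1 = 123
Weekday index = (4 + 123) mod 7 = 1

Day of the week: Tuesday


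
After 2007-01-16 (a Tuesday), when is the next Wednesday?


Current: Tuesday
Target: Wednesday
Days ahead: 1

Next Wednesday: 2007-01-17


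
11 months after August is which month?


August is month 8
8 + 11 = 19; wrap: 19 - 12 = 7

July


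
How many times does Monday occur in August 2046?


August 2046 has 31 days
Anchor: Jan 1, 2046. With p = 2046 - 1 = 2045: (p + p//4 - p//100 + p//400) mod 7 = (2045 + 511 - 20 + 5) mod 7 = 2541 mod 7 = 0 -> Monday (Mon=0 ... Sun=6)
Days before August (Jan-Jul): 212; August 1 index = (0 + 212) mod 7 = 2 -> Wednesday
First Monday is August 6
Mondays: 6, 13, 20, 27

4 Mondays


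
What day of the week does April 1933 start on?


Target: April 1, 1933
Anchor: Jan 1, 1933. With p = 1933 - 1 = 1932: (p + p//4 - p//100 + p//400) mod 7 = (1932 + 483 - 19 + 4) mod 7 = 2400 mod 7 = 6 -> Sunday (Mon=0 ... Sun=6)
Days before April (Jan-Mar): 90 days
Weekday index = (6 + 90) mod 7 = 5

Saturday


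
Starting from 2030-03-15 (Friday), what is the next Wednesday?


Current: Friday
Target: Wednesday
Days ahead: 5

Next Wednesday: 2030-03-20


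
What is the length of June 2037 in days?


June 2037

30 days


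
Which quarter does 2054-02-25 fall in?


Month: February (month 2)
Q1: Jan-Mar, Q2: Apr-Jun, Q3: Jul-Sep, Q4: Oct-Dec

Q1


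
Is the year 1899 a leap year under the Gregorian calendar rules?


Gregorian leap year rule: divisible by 4, but not by 100, unless also by 400.
1899 is not divisible by 4 -> not a leap year

No


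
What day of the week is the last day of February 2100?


February 2100 has 28 days
Anchor: Jan 1, 2100. With p = 2100 - 1 = 2099: (p + p//4 - p//100 + p//400) mod 7 = (2099 + 524 - 20 + 5) mod 7 = 2608 mod 7 = 4 -> Friday (Mon=0 ... Sun=6)
Days before February (Jan): 31; February 1 index = (4 + 31) mod 7 = 0 -> Monday
Last day offset: 28 - 1 = 27 days
Weekday index = (0 + 27) mod 7 = 6

Sunday, February 28


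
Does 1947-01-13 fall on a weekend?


Anchor: Jan 1, 1947. With p = 1947 - 1 = 1946: (p + p//4 - p//100 + p//400) mod 7 = (1946 + 486 - 19 + 4) mod 7 = 2417 mod 7 = 2 -> Wednesday (Mon=0 ... Sun=6)
Day of year: 13; offset = 12
Weekday index = (2 + 12) mod 7 = 0 -> Monday
Weekend days: Saturday, Sunday

No


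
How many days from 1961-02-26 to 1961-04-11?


From 1961-02-26 to 1961-04-11
1961-02-26: days before February = 31; day of year = 31 + 26 = 57
1961-04-11: days before April = 31 + 28 + 31 = 90 (1961 is not a leap year); day of year = 90 + 11 = 101
Same year: 101 - 57 = 44

44 days


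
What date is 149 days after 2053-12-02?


Start: 2053-12-02, add 149 days
December 2053 has 31 days: 31 - 2 = 29 days to December 31 -> 120 left
January 2054 has 31 days -> 89 left
February 2054 has 28 days -> 61 left
March 2054 has 31 days -> 30 left
April 2054: 30 <= 30 -> lands on April 30

Result: 2054-04-30


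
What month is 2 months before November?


November is month 11
11 - 2 = 9

September


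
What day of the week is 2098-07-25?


Date: July 25, 2098
Anchor: Jan 1, 2098. With p = 2098 - 1 = 2097: (p + p//4 - p//100 + p//400) mod 7 = (2097 + 524 - 20 + 5) mod 7 = 2606 mod 7 = 2 -> Wednesday (Mon=0 ... Sun=6)
Days before July (Jan-Jun): 181; offset = 181 + 25 - 1 = 205
Weekday index = (2 + 205) mod 7 = 4

Day of the week: Friday


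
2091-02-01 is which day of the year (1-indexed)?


Date: February 1, 2091
Days in months 1 through 1: 31
Plus 1 days in February

Day of year: 32


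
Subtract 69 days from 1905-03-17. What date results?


Start: 1905-03-17, subtract 69 days
Back 17 days from March 17 reaches February 28, 1905 -> 52 left
February 1905 has 28 days -> back to January 31, 1905 -> 24 left
January 1905: 31 - 24 = 7 -> lands on January 7

Result: 1905-01-07


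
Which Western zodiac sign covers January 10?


Date: January 10
Conventional tropical zodiac dates: Capricorn from December 22 onward; Aquarius starts January 20
January 10 falls within the Capricorn range

Capricorn


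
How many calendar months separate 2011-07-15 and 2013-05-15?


From July 2011 to May 2013
2 years * 12 = 24 months, minus 2 months = 22

22 months


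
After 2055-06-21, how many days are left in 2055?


Day of year: 172 of 365
Remaining = 365 - 172

193 days


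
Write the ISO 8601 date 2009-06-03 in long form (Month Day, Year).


ISO 2009-06-03 parses as year=2009, month=06, day=03
Month 6 -> June

June 3, 2009


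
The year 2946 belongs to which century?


Century = (year - 1) // 100 + 1
= (2946 - 1) // 100 + 1
= 2945 // 100 + 1
= 29 + 1

30th century


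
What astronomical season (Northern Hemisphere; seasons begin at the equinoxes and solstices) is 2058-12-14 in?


Date: December 14
Astronomical Autumn (approx.; exact equinox/solstice day varies by year): September 22 to December 20
December 14 falls within the Autumn window

Autumn


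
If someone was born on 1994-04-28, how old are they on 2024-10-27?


Birth: 1994-04-28
Reference: 2024-10-27
Year difference: 2024 - 1994 = 30

30 years old


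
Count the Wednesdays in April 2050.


April 2050 has 30 days
Anchor: Jan 1, 2050. With p = 2050 - 1 = 2049: (p + p//4 - p//100 + p//400) mod 7 = (2049 + 512 - 20 + 5) mod 7 = 2546 mod 7 = 5 -> Saturday (Mon=0 ... Sun=6)
Days before April (Jan-Mar): 90; April 1 index = (5 + 90) mod 7 = 4 -> Friday
First Wednesday is April 6
Wednesdays: 6, 13, 20, 27

4 Wednesdays


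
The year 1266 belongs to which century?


Century = (year - 1) // 100 + 1
= (1266 - 1) // 100 + 1
= 1265 // 100 + 1
= 12 + 1

13th century


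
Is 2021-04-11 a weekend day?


Anchor: Jan 1, 2021. With p = 2021 - 1 = 2020: (p + p//4 - p//100 + p//400) mod 7 = (2020 + 505 - 20 + 5) mod 7 = 2510 mod 7 = 4 -> Friday (Mon=0 ... Sun=6)
Day of year: 101; offset = 100
Weekday index = (4 + 100) mod 7 = 6 -> Sunday
Weekend days: Saturday, Sunday

Yes


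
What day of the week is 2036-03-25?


Date: March 25, 2036
Anchor: Jan 1, 2036. With p = 2036 - 1 = 2035: (p + p//4 - p//100 + p//400) mod 7 = (2035 + 508 - 20 + 5) mod 7 = 2528 mod 7 = 1 -> Tuesday (Mon=0 ... Sun=6)
Days before March (Jan-Feb): 60; offset = 60 + 25 - 1 = 84
Weekday index = (1 + 84) mod 7 = 1

Day of the week: Tuesday


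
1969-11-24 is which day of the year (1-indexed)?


Date: November 24, 1969
Days in months 1 through 10: 304
Plus 24 days in November

Day of year: 328


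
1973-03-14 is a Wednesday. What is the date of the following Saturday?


Current: Wednesday
Target: Saturday
Days ahead: 3

Next Saturday: 1973-03-17


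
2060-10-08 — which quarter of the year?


Month: October (month 10)
Q1: Jan-Mar, Q2: Apr-Jun, Q3: Jul-Sep, Q4: Oct-Dec

Q4


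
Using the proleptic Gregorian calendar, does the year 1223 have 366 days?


Gregorian leap year rule: divisible by 4, but not by 100, unless also by 400.
1223 is not divisible by 4 -> not a leap year

No


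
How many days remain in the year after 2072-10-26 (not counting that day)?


Day of year: 300 of 366
Remaining = 366 - 300

66 days


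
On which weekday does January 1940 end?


January 1940 has 31 days
Anchor: Jan 1, 1940. With p = 1940 - 1 = 1939: (p + p//4 - p//100 + p//400) mod 7 = (1939 + 484 - 19 + 4) mod 7 = 2408 mod 7 = 0 -> Monday (Mon=0 ... Sun=6)
January 1 is the anchor itself -> Monday
Last day offset: 31 - 1 = 30 days
Weekday index = (0 + 30) mod 7 = 2

Wednesday, January 31


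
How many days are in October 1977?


October 1977

31 days


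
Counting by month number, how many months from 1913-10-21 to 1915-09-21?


From October 1913 to September 1915
2 years * 12 = 24 months, minus 1 month = 23

23 months


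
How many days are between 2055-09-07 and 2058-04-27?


From 2055-09-07 to 2058-04-27
2055-09-07: days before September = 31 + 28 + 31 + 30 + 31 + 30 + 31 + 31 = 243 (2055 is not a leap year); day of year = 243 + 7 = 250
2058-04-27: days before April = 31 + 28 + 31 = 90 (2058 is not a leap year); day of year = 90 + 27 = 117
Rest of 2055: 365 - 250 = 115
Full years 2056 (366), 2057 (365): 731
Total = 115 + 731 + 117 = 963

963 days


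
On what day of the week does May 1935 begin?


Target: May 1, 1935
Anchor: Jan 1, 1935. With p = 1935 - 1 = 1934: (p + p//4 - p//100 + p//400) mod 7 = (1934 + 483 - 19 + 4) mod 7 = 2402 mod 7 = 1 -> Tuesday (Mon=0 ... Sun=6)
Days before May (Jan-Apr): 120 days
Weekday index = (1 + 120) mod 7 = 2

Wednesday


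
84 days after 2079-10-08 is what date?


Start: 2079-10-08, add 84 days
October 2079 has 31 days: 31 - 8 = 23 days to October 31 -> 61 left
November 2079 has 30 days -> 31 left
December 2079: 31 <= 31 -> lands on December 31

Result: 2079-12-31


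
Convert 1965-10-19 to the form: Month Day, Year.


ISO 1965-10-19 parses as year=1965, month=10, day=19
Month 10 -> October

October 19, 1965


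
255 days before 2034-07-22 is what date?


Start: 2034-07-22, subtract 255 days
Back 22 days from July 22 reaches June 30, 2034 -> 233 left
June 2034 has 30 days -> back to May 31, 2034 -> 203 left
May 2034 has 31 days -> back to April 30, 2034 -> 172 left
April 2034 has 30 days -> back to March 31, 2034 -> 142 left
March 2034 has 31 days -> back to February 28, 2034 -> 111 left
February 2034 has 28 days -> back to January 31, 2034 -> 83 left
January 2034 has 31 days -> back to December 31, 2033 -> 52 left
December 2033 has 31 days -> back to November 30, 2033 -> 21 left
November 2033: 30 - 21 = 9 -> lands on November 9

Result: 2033-11-09


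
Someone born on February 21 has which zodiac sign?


Date: February 21
Conventional tropical zodiac dates: Pisces from February 19 onward; Aries starts March 21
February 21 falls within the Pisces range

Pisces


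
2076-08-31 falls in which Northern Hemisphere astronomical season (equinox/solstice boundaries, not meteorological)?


Date: August 31
Astronomical Summer (approx.; exact equinox/solstice day varies by year): June 21 to September 21
August 31 falls within the Summer window

Summer


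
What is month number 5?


Month 5 of 12

May


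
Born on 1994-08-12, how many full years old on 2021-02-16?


Birth: 1994-08-12
Reference: 2021-02-16
Year difference: 2021 - 1994 = 27
Birthday not yet reached in 2021, subtract 1

26 years old


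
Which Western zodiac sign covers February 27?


Date: February 27
Conventional tropical zodiac dates: Pisces from February 19 onward; Aries starts March 21
February 27 falls within the Pisces range

Pisces


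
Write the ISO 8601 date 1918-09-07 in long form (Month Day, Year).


ISO 1918-09-07 parses as year=1918, month=09, day=07
Month 9 -> September

September 7, 1918


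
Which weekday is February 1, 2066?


Target: February 1, 2066
Anchor: Jan 1, 2066. With p = 2066 - 1 = 2065: (p + p//4 - p//100 + p//400) mod 7 = (2065 + 516 - 20 + 5) mod 7 = 2566 mod 7 = 4 -> Friday (Mon=0 ... Sun=6)
Days before February (Jan): 31 days
Weekday index = (4 + 31) mod 7 = 0

Monday


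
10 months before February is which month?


February is month 2
2 - 10 = -8; wrap: -8 + 12 = 4

April


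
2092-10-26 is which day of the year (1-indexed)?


Date: October 26, 2092
Days in months 1 through 9: 274
Plus 26 days in October

Day of year: 300


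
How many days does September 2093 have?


September 2093

30 days


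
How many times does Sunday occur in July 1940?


July 1940 has 31 days
Anchor: Jan 1, 1940. With p = 1940 - 1 = 1939: (p + p//4 - p//100 + p//400) mod 7 = (1939 + 484 - 19 + 4) mod 7 = 2408 mod 7 = 0 -> Monday (Mon=0 ... Sun=6)
Days before July (Jan-Jun): 182; July 1 index = (0 + 182) mod 7 = 0 -> Monday
First Sunday is July 7
Sundays: 7, 14, 21, 28

4 Sundays


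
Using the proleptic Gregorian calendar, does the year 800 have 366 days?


Gregorian leap year rule: divisible by 4, but not by 100, unless also by 400.
800 is divisible by 400 -> leap year

Yes


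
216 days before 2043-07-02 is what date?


Start: 2043-07-02, subtract 216 days
Back 2 days from July 2 reaches June 30, 2043 -> 214 left
June 2043 has 30 days -> back to May 31, 2043 -> 184 left
May 2043 has 31 days -> back to April 30, 2043 -> 153 left
April 2043 has 30 days -> back to March 31, 2043 -> 123 left
March 2043 has 31 days -> back to February 28, 2043 -> 92 left
February 2043 has 28 days -> back to January 31, 2043 -> 64 left
January 2043 has 31 days -> back to December 31, 2042 -> 33 left
December 2042 has 31 days -> back to November 30, 2042 -> 2 left
November 2042: 30 - 2 = 28 -> lands on November 28

Result: 2042-11-28


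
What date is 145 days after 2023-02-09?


Start: 2023-02-09, add 145 days
February 2023 has 28 days: 28 - 9 = 19 days to February 28 -> 126 left
March 2023 has 31 days -> 95 left
April 2023 has 30 days -> 65 left
May 2023 has 31 days -> 34 left
June 2023 has 30 days -> 4 left
July 2023: 4 <= 31 -> lands on July 4

Result: 2023-07-04


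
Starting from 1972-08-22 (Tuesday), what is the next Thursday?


Current: Tuesday
Target: Thursday
Days ahead: 2

Next Thursday: 1972-08-24


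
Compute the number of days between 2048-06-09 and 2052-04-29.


From 2048-06-09 to 2052-04-29
2048-06-09: days before June = 31 + 29 + 31 + 30 + 31 = 152 (2048 is a leap year); day of year = 152 + 9 = 161
2052-04-29: days before April = 31 + 29 + 31 = 91 (2052 is a leap year); day of year = 91 + 29 = 120
Rest of 2048: 366 - 161 = 205
Full years 2049 (365), 2050 (365), 2051 (365): 1095
Total = 205 + 1095 + 120 = 1420

1420 days
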